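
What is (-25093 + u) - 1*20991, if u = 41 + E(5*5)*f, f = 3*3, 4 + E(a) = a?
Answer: -45854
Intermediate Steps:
E(a) = -4 + a
f = 9
u = 230 (u = 41 + (-4 + 5*5)*9 = 41 + (-4 + 25)*9 = 41 + 21*9 = 41 + 189 = 230)
(-25093 + u) - 1*20991 = (-25093 + 230) - 1*20991 = -24863 - 20991 = -45854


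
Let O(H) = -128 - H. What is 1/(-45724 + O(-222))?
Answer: -1/45630 ≈ -2.1915e-5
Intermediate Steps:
1/(-45724 + O(-222)) = 1/(-45724 + (-128 - 1*(-222))) = 1/(-45724 + (-128 + 222)) = 1/(-45724 + 94) = 1/(-45630) = -1/45630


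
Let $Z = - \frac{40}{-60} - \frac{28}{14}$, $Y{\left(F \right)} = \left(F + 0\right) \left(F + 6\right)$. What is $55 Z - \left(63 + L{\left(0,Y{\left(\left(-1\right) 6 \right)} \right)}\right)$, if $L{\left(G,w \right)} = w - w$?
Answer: $- \frac{409}{3} \approx -136.33$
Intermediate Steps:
$Y{\left(F \right)} = F \left(6 + F\right)$
$L{\left(G,w \right)} = 0$
$Z = - \frac{4}{3}$ ($Z = \left(-40\right) \left(- \frac{1}{60}\right) - 2 = \frac{2}{3} - 2 = - \frac{4}{3} \approx -1.3333$)
$55 Z - \left(63 + L{\left(0,Y{\left(\left(-1\right) 6 \right)} \right)}\right) = 55 \left(- \frac{4}{3}\right) - 63 = - \frac{220}{3} + \left(-63 + 0\right) = - \frac{220}{3} - 63 = - \frac{409}{3}$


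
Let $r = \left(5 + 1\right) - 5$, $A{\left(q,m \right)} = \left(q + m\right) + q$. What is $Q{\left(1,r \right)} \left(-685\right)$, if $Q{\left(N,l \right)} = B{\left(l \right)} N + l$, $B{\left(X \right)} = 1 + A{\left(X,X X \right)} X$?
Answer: $-3425$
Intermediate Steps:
$A{\left(q,m \right)} = m + 2 q$ ($A{\left(q,m \right)} = \left(m + q\right) + q = m + 2 q$)
$r = 1$ ($r = 6 - 5 = 1$)
$B{\left(X \right)} = 1 + X \left(X^{2} + 2 X\right)$ ($B{\left(X \right)} = 1 + \left(X X + 2 X\right) X = 1 + \left(X^{2} + 2 X\right) X = 1 + X \left(X^{2} + 2 X\right)$)
$Q{\left(N,l \right)} = l + N \left(1 + l^{2} \left(2 + l\right)\right)$ ($Q{\left(N,l \right)} = \left(1 + l^{2} \left(2 + l\right)\right) N + l = N \left(1 + l^{2} \left(2 + l\right)\right) + l = l + N \left(1 + l^{2} \left(2 + l\right)\right)$)
$Q{\left(1,r \right)} \left(-685\right) = \left(1 + 1 \left(1 + 1^{2} \left(2 + 1\right)\right)\right) \left(-685\right) = \left(1 + 1 \left(1 + 1 \cdot 3\right)\right) \left(-685\right) = \left(1 + 1 \left(1 + 3\right)\right) \left(-685\right) = \left(1 + 1 \cdot 4\right) \left(-685\right) = \left(1 + 4\right) \left(-685\right) = 5 \left(-685\right) = -3425$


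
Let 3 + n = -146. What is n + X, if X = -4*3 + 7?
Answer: -154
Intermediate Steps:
n = -149 (n = -3 - 146 = -149)
X = -5 (X = -12 + 7 = -5)
n + X = -149 - 5 = -154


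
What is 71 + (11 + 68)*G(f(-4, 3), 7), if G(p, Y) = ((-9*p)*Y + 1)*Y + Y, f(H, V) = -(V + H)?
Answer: -33662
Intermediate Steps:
f(H, V) = -H - V (f(H, V) = -(H + V) = -H - V)
G(p, Y) = Y + Y*(1 - 9*Y*p) (G(p, Y) = (-9*Y*p + 1)*Y + Y = (1 - 9*Y*p)*Y + Y = Y*(1 - 9*Y*p) + Y = Y + Y*(1 - 9*Y*p))
71 + (11 + 68)*G(f(-4, 3), 7) = 71 + (11 + 68)*(7*(2 - 9*7*(-1*(-4) - 1*3))) = 71 + 79*(7*(2 - 9*7*(4 - 3))) = 71 + 79*(7*(2 - 9*7*1)) = 71 + 79*(7*(2 - 63)) = 71 + 79*(7*(-61)) = 71 + 79*(-427) = 71 - 33733 = -33662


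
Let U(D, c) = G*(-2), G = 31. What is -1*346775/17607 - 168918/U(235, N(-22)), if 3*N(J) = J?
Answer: 1476319588/545817 ≈ 2704.8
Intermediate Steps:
N(J) = J/3
U(D, c) = -62 (U(D, c) = 31*(-2) = -62)
-1*346775/17607 - 168918/U(235, N(-22)) = -1*346775/17607 - 168918/(-62) = -346775*1/17607 - 168918*(-1/62) = -346775/17607 + 84459/31 = 1476319588/545817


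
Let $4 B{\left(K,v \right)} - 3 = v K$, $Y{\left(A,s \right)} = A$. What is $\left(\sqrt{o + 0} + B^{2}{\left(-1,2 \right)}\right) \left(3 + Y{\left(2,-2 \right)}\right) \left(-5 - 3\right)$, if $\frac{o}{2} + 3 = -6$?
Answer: $- \frac{5}{2} - 120 i \sqrt{2} \approx -2.5 - 169.71 i$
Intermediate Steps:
$o = -18$ ($o = -6 + 2 \left(-6\right) = -6 - 12 = -18$)
$B{\left(K,v \right)} = \frac{3}{4} + \frac{K v}{4}$ ($B{\left(K,v \right)} = \frac{3}{4} + \frac{v K}{4} = \frac{3}{4} + \frac{K v}{4}$)
$\left(\sqrt{o + 0} + B^{2}{\left(-1,2 \right)}\right) \left(3 + Y{\left(2,-2 \right)}\right) \left(-5 - 3\right) = \left(\sqrt{-18 + 0} + \left(\frac{3}{4} + \frac{1}{4} \left(-1\right) 2\right)^{2}\right) \left(3 + 2\right) \left(-5 - 3\right) = \left(\sqrt{-18} + \left(\frac{3}{4} - \frac{1}{2}\right)^{2}\right) 5 \left(-8\right) = \left(3 i \sqrt{2} + \left(\frac{1}{4}\right)^{2}\right) \left(-40\right) = \left(3 i \sqrt{2} + \frac{1}{16}\right) \left(-40\right) = \left(\frac{1}{16} + 3 i \sqrt{2}\right) \left(-40\right) = - \frac{5}{2} - 120 i \sqrt{2}$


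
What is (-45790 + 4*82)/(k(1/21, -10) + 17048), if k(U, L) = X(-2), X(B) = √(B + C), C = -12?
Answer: -129172696/48439053 + 7577*I*√14/48439053 ≈ -2.6667 + 0.00058528*I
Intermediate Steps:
X(B) = √(-12 + B) (X(B) = √(B - 12) = √(-12 + B))
k(U, L) = I*√14 (k(U, L) = √(-12 - 2) = √(-14) = I*√14)
(-45790 + 4*82)/(k(1/21, -10) + 17048) = (-45790 + 4*82)/(I*√14 + 17048) = (-45790 + 328)/(17048 + I*√14) = -45462/(17048 + I*√14)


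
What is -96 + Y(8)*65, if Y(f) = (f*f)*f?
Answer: 33184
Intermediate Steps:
Y(f) = f³ (Y(f) = f²*f = f³)
-96 + Y(8)*65 = -96 + 8³*65 = -96 + 512*65 = -96 + 33280 = 33184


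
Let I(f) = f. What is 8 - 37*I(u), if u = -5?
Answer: 193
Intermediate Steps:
8 - 37*I(u) = 8 - 37*(-5) = 8 + 185 = 193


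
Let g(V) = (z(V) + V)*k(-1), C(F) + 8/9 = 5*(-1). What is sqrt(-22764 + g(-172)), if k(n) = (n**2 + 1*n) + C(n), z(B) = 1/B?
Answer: I*sqrt(1447838681)/258 ≈ 147.48*I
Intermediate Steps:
C(F) = -53/9 (C(F) = -8/9 + 5*(-1) = -8/9 - 5 = -53/9)
k(n) = -53/9 + n + n**2 (k(n) = (n**2 + 1*n) - 53/9 = (n**2 + n) - 53/9 = (n + n**2) - 53/9 = -53/9 + n + n**2)
g(V) = -53*V/9 - 53/(9*V) (g(V) = (1/V + V)*(-53/9 - 1 + (-1)**2) = (V + 1/V)*(-53/9 - 1 + 1) = (V + 1/V)*(-53/9) = -53*V/9 - 53/(9*V))
sqrt(-22764 + g(-172)) = sqrt(-22764 + (53/9)*(-1 - 1*(-172)**2)/(-172)) = sqrt(-22764 + (53/9)*(-1/172)*(-1 - 1*29584)) = sqrt(-22764 + (53/9)*(-1/172)*(-1 - 29584)) = sqrt(-22764 + (53/9)*(-1/172)*(-29585)) = sqrt(-22764 + 1568005/1548) = sqrt(-33670667/1548) = I*sqrt(1447838681)/258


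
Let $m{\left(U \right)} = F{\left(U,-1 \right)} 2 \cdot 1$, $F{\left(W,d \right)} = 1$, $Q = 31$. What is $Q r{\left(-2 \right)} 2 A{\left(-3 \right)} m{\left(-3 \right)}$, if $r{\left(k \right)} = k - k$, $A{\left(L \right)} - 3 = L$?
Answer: $0$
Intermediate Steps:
$A{\left(L \right)} = 3 + L$
$r{\left(k \right)} = 0$
$m{\left(U \right)} = 2$ ($m{\left(U \right)} = 1 \cdot 2 \cdot 1 = 2 \cdot 1 = 2$)
$Q r{\left(-2 \right)} 2 A{\left(-3 \right)} m{\left(-3 \right)} = 31 \cdot 0 \cdot 2 \left(3 - 3\right) 2 = 0 \cdot 2 \cdot 0 \cdot 2 = 0 \cdot 0 \cdot 2 = 0 \cdot 0 = 0$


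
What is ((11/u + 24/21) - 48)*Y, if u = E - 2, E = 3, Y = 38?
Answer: -9538/7 ≈ -1362.6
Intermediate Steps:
u = 1 (u = 3 - 2 = 1)
((11/u + 24/21) - 48)*Y = ((11/1 + 24/21) - 48)*38 = ((11*1 + 24*(1/21)) - 48)*38 = ((11 + 8/7) - 48)*38 = (85/7 - 48)*38 = -251/7*38 = -9538/7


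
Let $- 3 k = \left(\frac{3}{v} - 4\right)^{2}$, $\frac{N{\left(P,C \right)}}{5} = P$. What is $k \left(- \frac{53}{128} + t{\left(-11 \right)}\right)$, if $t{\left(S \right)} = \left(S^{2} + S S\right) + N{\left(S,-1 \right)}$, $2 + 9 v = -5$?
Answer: $- \frac{24082025}{6272} \approx -3839.6$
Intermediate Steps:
$v = - \frac{7}{9}$ ($v = - \frac{2}{9} + \frac{1}{9} \left(-5\right) = - \frac{2}{9} - \frac{5}{9} = - \frac{7}{9} \approx -0.77778$)
$N{\left(P,C \right)} = 5 P$
$k = - \frac{3025}{147}$ ($k = - \frac{\left(\frac{3}{- \frac{7}{9}} - 4\right)^{2}}{3} = - \frac{\left(3 \left(- \frac{9}{7}\right) - 4\right)^{2}}{3} = - \frac{\left(- \frac{27}{7} - 4\right)^{2}}{3} = - \frac{\left(- \frac{55}{7}\right)^{2}}{3} = \left(- \frac{1}{3}\right) \frac{3025}{49} = - \frac{3025}{147} \approx -20.578$)
$t{\left(S \right)} = 2 S^{2} + 5 S$ ($t{\left(S \right)} = \left(S^{2} + S S\right) + 5 S = \left(S^{2} + S^{2}\right) + 5 S = 2 S^{2} + 5 S$)
$k \left(- \frac{53}{128} + t{\left(-11 \right)}\right) = - \frac{3025 \left(- \frac{53}{128} - 11 \left(5 + 2 \left(-11\right)\right)\right)}{147} = - \frac{3025 \left(\left(-53\right) \frac{1}{128} - 11 \left(5 - 22\right)\right)}{147} = - \frac{3025 \left(- \frac{53}{128} - -187\right)}{147} = - \frac{3025 \left(- \frac{53}{128} + 187\right)}{147} = \left(- \frac{3025}{147}\right) \frac{23883}{128} = - \frac{24082025}{6272}$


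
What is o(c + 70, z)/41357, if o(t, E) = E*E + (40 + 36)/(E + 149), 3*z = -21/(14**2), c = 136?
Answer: 1672523/135240036848 ≈ 1.2367e-5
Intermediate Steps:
z = -1/28 (z = (-21/(14**2))/3 = (-21/196)/3 = (-21*1/196)/3 = (1/3)*(-3/28) = -1/28 ≈ -0.035714)
o(t, E) = E**2 + 76/(149 + E)
o(c + 70, z)/41357 = ((76 + (-1/28)**3 + 149*(-1/28)**2)/(149 - 1/28))/41357 = ((76 - 1/21952 + 149*(1/784))/(4171/28))*(1/41357) = (28*(76 - 1/21952 + 149/784)/4171)*(1/41357) = ((28/4171)*(1672523/21952))*(1/41357) = (1672523/3270064)*(1/41357) = 1672523/135240036848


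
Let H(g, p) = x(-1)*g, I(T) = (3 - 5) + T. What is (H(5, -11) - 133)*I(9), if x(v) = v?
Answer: -966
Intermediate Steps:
I(T) = -2 + T
H(g, p) = -g
(H(5, -11) - 133)*I(9) = (-1*5 - 133)*(-2 + 9) = (-5 - 133)*7 = -138*7 = -966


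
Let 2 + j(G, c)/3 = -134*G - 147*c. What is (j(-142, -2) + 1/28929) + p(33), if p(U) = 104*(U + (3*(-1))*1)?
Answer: 1766983321/28929 ≈ 61080.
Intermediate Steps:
j(G, c) = -6 - 441*c - 402*G (j(G, c) = -6 + 3*(-134*G - 147*c) = -6 + 3*(-147*c - 134*G) = -6 + (-441*c - 402*G) = -6 - 441*c - 402*G)
p(U) = -312 + 104*U (p(U) = 104*(U - 3*1) = 104*(U - 3) = 104*(-3 + U) = -312 + 104*U)
(j(-142, -2) + 1/28929) + p(33) = ((-6 - 441*(-2) - 402*(-142)) + 1/28929) + (-312 + 104*33) = ((-6 + 882 + 57084) + 1/28929) + (-312 + 3432) = (57960 + 1/28929) + 3120 = 1676724841/28929 + 3120 = 1766983321/28929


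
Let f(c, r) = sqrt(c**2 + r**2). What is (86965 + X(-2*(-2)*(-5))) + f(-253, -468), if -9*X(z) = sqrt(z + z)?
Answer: 86965 + sqrt(283033) - 2*I*sqrt(10)/9 ≈ 87497.0 - 0.70273*I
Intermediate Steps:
X(z) = -sqrt(2)*sqrt(z)/9 (X(z) = -sqrt(z + z)/9 = -sqrt(2)*sqrt(z)/9)
(86965 + X(-2*(-2)*(-5))) + f(-253, -468) = (86965 - sqrt(2)*sqrt(-2*(-2)*(-5))/9) + sqrt((-253)**2 + (-468)**2) = (86965 - sqrt(2)*sqrt(4*(-5))/9) + sqrt(64009 + 219024) = (86965 - sqrt(2)*sqrt(-20)/9) + sqrt(283033) = (86965 - sqrt(2)*2*I*sqrt(5)/9) + sqrt(283033) = (86965 - 2*I*sqrt(10)/9) + sqrt(283033) = 86965 + sqrt(283033) - 2*I*sqrt(10)/9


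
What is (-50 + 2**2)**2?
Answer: 2116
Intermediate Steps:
(-50 + 2**2)**2 = (-50 + 4)**2 = (-46)**2 = 2116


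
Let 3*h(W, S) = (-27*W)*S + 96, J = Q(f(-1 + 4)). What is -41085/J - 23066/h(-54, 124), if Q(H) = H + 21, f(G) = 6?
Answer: -137660219/90444 ≈ -1522.0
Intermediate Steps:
Q(H) = 21 + H
J = 27 (J = 21 + 6 = 27)
h(W, S) = 32 - 9*S*W (h(W, S) = ((-27*W)*S + 96)/3 = (-27*S*W + 96)/3 = (96 - 27*S*W)/3 = 32 - 9*S*W)
-41085/J - 23066/h(-54, 124) = -41085/27 - 23066/(32 - 9*124*(-54)) = -41085*1/27 - 23066/(32 + 60264) = -4565/3 - 23066/60296 = -4565/3 - 23066*1/60296 = -4565/3 - 11533/30148 = -137660219/90444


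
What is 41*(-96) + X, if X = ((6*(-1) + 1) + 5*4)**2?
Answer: -3711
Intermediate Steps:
X = 225 (X = ((-6 + 1) + 20)**2 = (-5 + 20)**2 = 15**2 = 225)
41*(-96) + X = 41*(-96) + 225 = -3936 + 225 = -3711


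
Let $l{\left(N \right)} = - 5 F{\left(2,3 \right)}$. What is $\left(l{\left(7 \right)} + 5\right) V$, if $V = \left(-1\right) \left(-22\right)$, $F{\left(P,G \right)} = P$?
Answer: $-110$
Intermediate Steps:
$V = 22$
$l{\left(N \right)} = -10$ ($l{\left(N \right)} = \left(-5\right) 2 = -10$)
$\left(l{\left(7 \right)} + 5\right) V = \left(-10 + 5\right) 22 = \left(-5\right) 22 = -110$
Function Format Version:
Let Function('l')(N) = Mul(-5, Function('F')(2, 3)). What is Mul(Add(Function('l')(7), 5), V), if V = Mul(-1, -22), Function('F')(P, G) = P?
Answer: -110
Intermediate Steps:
V = 22
Function('l')(N) = -10 (Function('l')(N) = Mul(-5, 2) = -10)
Mul(Add(Function('l')(7), 5), V) = Mul(Add(-10, 5), 22) = Mul(-5, 22) = -110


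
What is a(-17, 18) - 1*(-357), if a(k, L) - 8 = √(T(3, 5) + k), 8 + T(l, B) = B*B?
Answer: 365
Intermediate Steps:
T(l, B) = -8 + B² (T(l, B) = -8 + B*B = -8 + B²)
a(k, L) = 8 + √(17 + k) (a(k, L) = 8 + √((-8 + 5²) + k) = 8 + √((-8 + 25) + k) = 8 + √(17 + k))
a(-17, 18) - 1*(-357) = (8 + √(17 - 17)) - 1*(-357) = (8 + √0) + 357 = (8 + 0) + 357 = 8 + 357 = 365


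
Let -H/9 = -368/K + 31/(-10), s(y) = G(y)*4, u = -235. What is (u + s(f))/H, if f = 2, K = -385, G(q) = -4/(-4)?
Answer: -59290/4953 ≈ -11.971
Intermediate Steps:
G(q) = 1 (G(q) = -4*(-1/4) = 1)
s(y) = 4 (s(y) = 1*4 = 4)
H = 14859/770 (H = -9*(-368/(-385) + 31/(-10)) = -9*(-368*(-1/385) + 31*(-1/10)) = -9*(368/385 - 31/10) = -9*(-1651/770) = 14859/770 ≈ 19.297)
(u + s(f))/H = (-235 + 4)/(14859/770) = -231*770/14859 = -59290/4953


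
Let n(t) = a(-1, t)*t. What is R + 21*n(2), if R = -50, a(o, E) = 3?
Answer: 76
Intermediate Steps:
n(t) = 3*t
R + 21*n(2) = -50 + 21*(3*2) = -50 + 21*6 = -50 + 126 = 76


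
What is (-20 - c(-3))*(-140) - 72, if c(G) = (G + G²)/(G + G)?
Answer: 2588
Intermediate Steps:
c(G) = (G + G²)/(2*G) (c(G) = (G + G²)/((2*G)) = (G + G²)*(1/(2*G)) = (G + G²)/(2*G))
(-20 - c(-3))*(-140) - 72 = (-20 - (½ + (½)*(-3)))*(-140) - 72 = (-20 - (½ - 3/2))*(-140) - 72 = (-20 - 1*(-1))*(-140) - 72 = (-20 + 1)*(-140) - 72 = -19*(-140) - 72 = 2660 - 72 = 2588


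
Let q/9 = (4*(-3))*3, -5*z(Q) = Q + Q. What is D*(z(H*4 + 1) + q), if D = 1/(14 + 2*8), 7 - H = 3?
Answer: -827/75 ≈ -11.027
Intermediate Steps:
H = 4 (H = 7 - 1*3 = 7 - 3 = 4)
z(Q) = -2*Q/5 (z(Q) = -(Q + Q)/5 = -2*Q/5)
q = -324 (q = 9*((4*(-3))*3) = 9*(-12*3) = 9*(-36) = -324)
D = 1/30 (D = 1/(14 + 16) = 1/30 ≈ 0.033333)
D*(z(H*4 + 1) + q) = (-2*(4*4 + 1)/5 - 324)/30 = (-2*(16 + 1)/5 - 324)/30 = (-⅖*17 - 324)/30 = (-34/5 - 324)/30 = (1/30)*(-1654/5) = -827/75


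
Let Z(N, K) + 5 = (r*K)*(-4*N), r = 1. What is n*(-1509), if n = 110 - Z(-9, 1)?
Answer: -119211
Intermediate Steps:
Z(N, K) = -5 - 4*K*N (Z(N, K) = -5 + (1*K)*(-4*N) = -5 + K*(-4*N) = -5 - 4*K*N)
n = 79 (n = 110 - (-5 - 4*1*(-9)) = 110 - (-5 + 36) = 110 - 1*31 = 110 - 31 = 79)
n*(-1509) = 79*(-1509) = -119211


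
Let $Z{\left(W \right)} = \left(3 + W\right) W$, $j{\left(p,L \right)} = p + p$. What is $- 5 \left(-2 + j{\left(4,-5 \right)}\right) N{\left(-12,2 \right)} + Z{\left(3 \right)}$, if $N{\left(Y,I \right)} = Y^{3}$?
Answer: $51858$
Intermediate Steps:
$j{\left(p,L \right)} = 2 p$
$Z{\left(W \right)} = W \left(3 + W\right)$
$- 5 \left(-2 + j{\left(4,-5 \right)}\right) N{\left(-12,2 \right)} + Z{\left(3 \right)} = - 5 \left(-2 + 2 \cdot 4\right) \left(-12\right)^{3} + 3 \left(3 + 3\right) = - 5 \left(-2 + 8\right) \left(-1728\right) + 3 \cdot 6 = \left(-5\right) 6 \left(-1728\right) + 18 = \left(-30\right) \left(-1728\right) + 18 = 51840 + 18 = 51858$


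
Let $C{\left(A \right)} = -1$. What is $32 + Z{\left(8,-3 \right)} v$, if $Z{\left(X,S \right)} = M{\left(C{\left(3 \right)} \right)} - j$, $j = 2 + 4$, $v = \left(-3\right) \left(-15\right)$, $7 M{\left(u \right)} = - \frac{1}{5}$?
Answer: $- \frac{1675}{7} \approx -239.29$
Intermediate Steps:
$M{\left(u \right)} = - \frac{1}{35}$ ($M{\left(u \right)} = \frac{\left(-1\right) \frac{1}{5}}{7} = \frac{1}{7} \left(- \frac{1}{5}\right) = - \frac{1}{35}$)
$v = 45$
$j = 6$
$Z{\left(X,S \right)} = - \frac{211}{35}$ ($Z{\left(X,S \right)} = - \frac{1}{35} - 6 = - \frac{211}{35}$)
$32 + Z{\left(8,-3 \right)} v = 32 - \frac{1899}{7} = - \frac{1675}{7}$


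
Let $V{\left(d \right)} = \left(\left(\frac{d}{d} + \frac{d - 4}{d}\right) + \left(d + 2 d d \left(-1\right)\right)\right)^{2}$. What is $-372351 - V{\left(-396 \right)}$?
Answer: $- \frac{966503020588480}{9801} \approx -9.8613 \cdot 10^{10}$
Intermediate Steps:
$V{\left(d \right)} = \left(1 + d - 2 d^{2} + \frac{-4 + d}{d}\right)^{2}$ ($V{\left(d \right)} = \left(\left(1 + \frac{-4 + d}{d}\right) + \left(d + 2 d^{2} \left(-1\right)\right)\right)^{2} = \left(\left(1 + \frac{-4 + d}{d}\right) + \left(d + 2 \left(- d^{2}\right)\right)\right)^{2} = \left(\left(1 + \frac{-4 + d}{d}\right) - \left(- d + 2 d^{2}\right)\right)^{2} = \left(1 + d - 2 d^{2} + \frac{-4 + d}{d}\right)^{2}$)
$-372351 - V{\left(-396 \right)} = -372351 - \frac{\left(4 - \left(-396\right)^{2} - -792 + 2 \left(-396\right)^{3}\right)^{2}}{156816} = -372351 - \frac{\left(4 - 156816 + 792 + 2 \left(-62099136\right)\right)^{2}}{156816} = -372351 - \frac{\left(4 - 156816 + 792 - 124198272\right)^{2}}{156816} = -372351 - \frac{\left(-124354292\right)^{2}}{156816} = -372351 - \frac{1}{156816} \cdot 15463989938821264 = -372351 - \frac{966499371176329}{9801} = - \frac{966503020588480}{9801}$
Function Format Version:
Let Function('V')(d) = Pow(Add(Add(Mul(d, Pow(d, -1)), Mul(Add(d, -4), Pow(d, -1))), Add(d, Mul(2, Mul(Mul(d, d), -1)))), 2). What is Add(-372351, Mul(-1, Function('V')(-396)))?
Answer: Rational(-966503020588480, 9801) ≈ -9.8613e+10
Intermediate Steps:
Function('V')(d) = Pow(Add(1, d, Mul(-2, Pow(d, 2)), Mul(Pow(d, -1), Add(-4, d))), 2) (Function('V')(d) = Pow(Add(Add(1, Mul(Add(-4, d), Pow(d, -1))), Add(d, Mul(2, Mul(Pow(d, 2), -1)))), 2) = Pow(Add(Add(1, Mul(Pow(d, -1), Add(-4, d))), Add(d, Mul(2, Mul(-1, Pow(d, 2))))), 2) = Pow(Add(Add(1, Mul(Pow(d, -1), Add(-4, d))), Add(d, Mul(-2, Pow(d, 2)))), 2) = Pow(Add(1, d, Mul(-2, Pow(d, 2)), Mul(Pow(d, -1), Add(-4, d))), 2))
Add(-372351, Mul(-1, Function('V')(-396))) = Add(-372351, Mul(-1, Mul(Pow(-396, -2), Pow(Add(4, Mul(-1, Pow(-396, 2)), Mul(-2, -396), Mul(2, Pow(-396, 3))), 2)))) = Add(-372351, Mul(-1, Mul(Rational(1, 156816), Pow(Add(4, Mul(-1, 156816), 792, Mul(2, -62099136)), 2)))) = Add(-372351, Mul(-1, Mul(Rational(1, 156816), Pow(Add(4, -156816, 792, -124198272), 2)))) = Add(-372351, Mul(-1, Mul(Rational(1, 156816), Pow(-124354292, 2)))) = Add(-372351, Mul(-1, Mul(Rational(1, 156816), 15463989938821264))) = Add(-372351, Mul(-1, Rational(966499371176329, 9801))) = Add(-372351, Rational(-966499371176329, 9801)) = Rational(-966503020588480, 9801)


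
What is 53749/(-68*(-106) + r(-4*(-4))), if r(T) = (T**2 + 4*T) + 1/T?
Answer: 859984/120449 ≈ 7.1398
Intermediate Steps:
r(T) = 1/T + T**2 + 4*T
53749/(-68*(-106) + r(-4*(-4))) = 53749/(-68*(-106) + (1 + (-4*(-4))**2*(4 - 4*(-4)))/((-4*(-4)))) = 53749/(7208 + (1 + 16**2*(4 + 16))/16) = 53749/(7208 + (1 + 256*20)/16) = 53749/(7208 + (1 + 5120)/16) = 53749/(7208 + (1/16)*5121) = 53749/(7208 + 5121/16) = 53749/(120449/16) = 53749*(16/120449) = 859984/120449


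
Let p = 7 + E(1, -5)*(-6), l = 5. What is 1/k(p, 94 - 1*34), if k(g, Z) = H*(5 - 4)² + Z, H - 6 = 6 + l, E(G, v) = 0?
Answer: 1/77 ≈ 0.012987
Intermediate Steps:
H = 17 (H = 6 + (6 + 5) = 6 + 11 = 17)
p = 7 (p = 7 + 0*(-6) = 7 + 0 = 7)
k(g, Z) = 17 + Z (k(g, Z) = 17*(5 - 4)² + Z = 17*1² + Z = 17*1 + Z = 17 + Z)
1/k(p, 94 - 1*34) = 1/(17 + (94 - 1*34)) = 1/(17 + (94 - 34)) = 1/(17 + 60) = 1/77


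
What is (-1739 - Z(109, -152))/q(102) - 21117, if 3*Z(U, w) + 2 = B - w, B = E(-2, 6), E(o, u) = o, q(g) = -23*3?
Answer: -4365854/207 ≈ -21091.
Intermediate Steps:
q(g) = -69
B = -2
Z(U, w) = -4/3 - w/3 (Z(U, w) = -⅔ + (-2 - w)/3 = -⅔ + (-⅔ - w/3) = -4/3 - w/3)
(-1739 - Z(109, -152))/q(102) - 21117 = (-1739 - (-4/3 - ⅓*(-152)))/(-69) - 21117 = (-1739 - (-4/3 + 152/3))*(-1/69) - 21117 = (-1739 - 1*148/3)*(-1/69) - 21117 = (-1739 - 148/3)*(-1/69) - 21117 = -5365/3*(-1/69) - 21117 = 5365/207 - 21117 = -4365854/207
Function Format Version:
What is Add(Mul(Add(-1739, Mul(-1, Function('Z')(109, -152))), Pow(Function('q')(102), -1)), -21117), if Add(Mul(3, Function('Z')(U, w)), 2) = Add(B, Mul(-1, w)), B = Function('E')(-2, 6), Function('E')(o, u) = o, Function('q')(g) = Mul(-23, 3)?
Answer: Rational(-4365854, 207) ≈ -21091.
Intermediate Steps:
Function('q')(g) = -69
B = -2
Function('Z')(U, w) = Add(Rational(-4, 3), Mul(Rational(-1, 3), w)) (Function('Z')(U, w) = Add(Rational(-2, 3), Mul(Rational(1, 3), Add(-2, Mul(-1, w)))) = Add(Rational(-2, 3), Add(Rational(-2, 3), Mul(Rational(-1, 3), w))) = Add(Rational(-4, 3), Mul(Rational(-1, 3), w)))
Add(Mul(Add(-1739, Mul(-1, Function('Z')(109, -152))), Pow(Function('q')(102), -1)), -21117) = Add(Mul(Add(-1739, Mul(-1, Add(Rational(-4, 3), Mul(Rational(-1, 3), -152)))), Pow(-69, -1)), -21117) = Add(Mul(Add(-1739, Mul(-1, Add(Rational(-4, 3), Rational(152, 3)))), Rational(-1, 69)), -21117) = Add(Mul(Add(-1739, Mul(-1, Rational(148, 3))), Rational(-1, 69)), -21117) = Add(Mul(Add(-1739, Rational(-148, 3)), Rational(-1, 69)), -21117) = Add(Mul(Rational(-5365, 3), Rational(-1, 69)), -21117) = Add(Rational(5365, 207), -21117) = Rational(-4365854, 207)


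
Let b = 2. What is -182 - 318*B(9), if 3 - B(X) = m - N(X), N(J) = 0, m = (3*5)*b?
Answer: 8404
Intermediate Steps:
m = 30 (m = (3*5)*2 = 15*2 = 30)
B(X) = -27 (B(X) = 3 - (30 - 1*0) = 3 - (30 + 0) = 3 - 1*30 = 3 - 30 = -27)
-182 - 318*B(9) = -182 - 318*(-27) = -182 + 8586 = 8404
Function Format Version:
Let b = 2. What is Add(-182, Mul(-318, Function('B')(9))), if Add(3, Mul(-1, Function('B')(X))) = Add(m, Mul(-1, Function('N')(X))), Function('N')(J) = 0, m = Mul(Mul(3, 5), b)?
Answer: 8404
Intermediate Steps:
m = 30 (m = Mul(Mul(3, 5), 2) = Mul(15, 2) = 30)
Function('B')(X) = -27 (Function('B')(X) = Add(3, Mul(-1, Add(30, Mul(-1, 0)))) = Add(3, Mul(-1, Add(30, 0))) = Add(3, Mul(-1, 30)) = Add(3, -30) = -27)
Add(-182, Mul(-318, Function('B')(9))) = Add(-182, Mul(-318, -27)) = Add(-182, 8586) = 8404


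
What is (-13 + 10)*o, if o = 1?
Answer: -3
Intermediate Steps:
(-13 + 10)*o = (-13 + 10)*1 = -3*1 = -3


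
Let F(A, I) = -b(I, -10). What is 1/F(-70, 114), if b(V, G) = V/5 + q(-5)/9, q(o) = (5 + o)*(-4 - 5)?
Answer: -5/114 ≈ -0.043860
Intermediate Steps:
q(o) = -45 - 9*o (q(o) = (5 + o)*(-9) = -45 - 9*o)
b(V, G) = V/5 (b(V, G) = V/5 + (-45 - 9*(-5))/9 = V*(⅕) + (-45 + 45)*(⅑) = V/5 + 0*(⅑) = V/5 + 0 = V/5)
F(A, I) = -I/5
1/F(-70, 114) = 1/(-⅕*114) = 1/(-114/5) = -5/114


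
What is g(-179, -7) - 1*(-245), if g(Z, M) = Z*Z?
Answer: 32286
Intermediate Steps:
g(Z, M) = Z²
g(-179, -7) - 1*(-245) = (-179)² - 1*(-245) = 32041 + 245 = 32286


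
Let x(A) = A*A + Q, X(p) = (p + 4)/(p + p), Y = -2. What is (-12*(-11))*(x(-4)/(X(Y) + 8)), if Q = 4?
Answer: 352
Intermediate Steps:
X(p) = (4 + p)/(2*p) (X(p) = (4 + p)/((2*p)) = (4 + p)*(1/(2*p)) = (4 + p)/(2*p))
x(A) = 4 + A**2 (x(A) = A*A + 4 = A**2 + 4 = 4 + A**2)
(-12*(-11))*(x(-4)/(X(Y) + 8)) = (-12*(-11))*((4 + (-4)**2)/((1/2)*(4 - 2)/(-2) + 8)) = 132*((4 + 16)/((1/2)*(-1/2)*2 + 8)) = 132*(20/(-1/2 + 8)) = 132*(20/(15/2)) = 132*(20*(2/15)) = 132*(8/3) = 352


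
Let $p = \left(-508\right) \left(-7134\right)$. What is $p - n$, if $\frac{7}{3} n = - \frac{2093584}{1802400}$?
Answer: $\frac{952587456049}{262850} \approx 3.6241 \cdot 10^{6}$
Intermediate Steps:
$n = - \frac{130849}{262850}$ ($n = \frac{3 \left(- \frac{2093584}{1802400}\right)}{7} = \frac{3 \left(\left(-2093584\right) \frac{1}{1802400}\right)}{7} = \frac{3}{7} \left(- \frac{130849}{112650}\right) = - \frac{130849}{262850} \approx -0.49781$)
$p = 3624072$
$p - n = 3624072 - - \frac{130849}{262850} = 3624072 + \frac{130849}{262850} = \frac{952587456049}{262850}$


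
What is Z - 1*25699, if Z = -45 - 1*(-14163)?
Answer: -11581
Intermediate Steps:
Z = 14118 (Z = -45 + 14163 = 14118)
Z - 1*25699 = 14118 - 1*25699 = 14118 - 25699 = -11581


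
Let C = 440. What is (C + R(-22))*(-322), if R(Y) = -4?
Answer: -140392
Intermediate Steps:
(C + R(-22))*(-322) = (440 - 4)*(-322) = 436*(-322) = -140392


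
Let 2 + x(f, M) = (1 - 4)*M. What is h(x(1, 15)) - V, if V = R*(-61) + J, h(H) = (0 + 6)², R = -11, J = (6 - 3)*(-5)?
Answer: -620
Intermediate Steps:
J = -15 (J = 3*(-5) = -15)
x(f, M) = -2 - 3*M (x(f, M) = -2 + (1 - 4)*M = -2 - 3*M)
h(H) = 36 (h(H) = 6² = 36)
V = 656 (V = -11*(-61) - 15 = 671 - 15 = 656)
h(x(1, 15)) - V = 36 - 1*656 = 36 - 656 = -620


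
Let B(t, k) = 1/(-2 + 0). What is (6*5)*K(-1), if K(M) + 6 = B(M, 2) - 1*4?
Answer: -315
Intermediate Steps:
B(t, k) = -½ (B(t, k) = 1/(-2) = -½)
K(M) = -21/2 (K(M) = -6 + (-½ - 1*4) = -6 + (-½ - 4) = -6 - 9/2 = -21/2)
(6*5)*K(-1) = (6*5)*(-21/2) = 30*(-21/2) = -315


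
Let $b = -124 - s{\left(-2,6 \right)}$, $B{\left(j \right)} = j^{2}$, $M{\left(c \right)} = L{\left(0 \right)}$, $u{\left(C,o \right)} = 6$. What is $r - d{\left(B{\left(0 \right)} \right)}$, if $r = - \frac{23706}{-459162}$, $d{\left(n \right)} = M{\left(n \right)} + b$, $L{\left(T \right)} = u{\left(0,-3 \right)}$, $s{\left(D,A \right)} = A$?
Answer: $\frac{1054811}{8503} \approx 124.05$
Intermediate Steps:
$L{\left(T \right)} = 6$
$M{\left(c \right)} = 6$
$b = -130$ ($b = -124 - 6 = -130$)
$d{\left(n \right)} = -124$ ($d{\left(n \right)} = 6 - 130 = -124$)
$r = \frac{439}{8503}$ ($r = \left(-23706\right) \left(- \frac{1}{459162}\right) = \frac{439}{8503} \approx 0.051629$)
$r - d{\left(B{\left(0 \right)} \right)} = \frac{439}{8503} - -124 = \frac{439}{8503} + 124 = \frac{1054811}{8503}$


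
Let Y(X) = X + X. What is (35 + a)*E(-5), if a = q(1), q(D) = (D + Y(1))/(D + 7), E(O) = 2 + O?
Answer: -849/8 ≈ -106.13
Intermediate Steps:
Y(X) = 2*X
q(D) = (2 + D)/(7 + D) (q(D) = (D + 2*1)/(D + 7) = (D + 2)/(7 + D) = (2 + D)/(7 + D))
a = 3/8 (a = (2 + 1)/(7 + 1) = 3/8 ≈ 0.37500)
(35 + a)*E(-5) = (35 + 3/8)*(2 - 5) = (283/8)*(-3) = -849/8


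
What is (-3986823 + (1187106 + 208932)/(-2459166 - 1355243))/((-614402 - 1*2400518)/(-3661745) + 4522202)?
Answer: -11137105821618237105/12632676887610980138 ≈ -0.88161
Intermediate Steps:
(-3986823 + (1187106 + 208932)/(-2459166 - 1355243))/((-614402 - 1*2400518)/(-3661745) + 4522202) = (-3986823 + 1396038/(-3814409))/((-614402 - 2400518)*(-1/3661745) + 4522202) = (-3986823 + 1396038*(-1/3814409))/(-3014920*(-1/3661745) + 4522202) = (-3986823 - 1396038/3814409)/(602984/732349 + 4522202) = -15207374928645/(3814409*3311830715482/732349) = -15207374928645/3814409*732349/3311830715482 = -11137105821618237105/12632676887610980138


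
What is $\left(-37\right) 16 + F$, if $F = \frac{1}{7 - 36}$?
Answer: $- \frac{17169}{29} \approx -592.03$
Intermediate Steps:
$F = - \frac{1}{29}$ ($F = \frac{1}{-29} = - \frac{1}{29} \approx -0.034483$)
$\left(-37\right) 16 + F = \left(-37\right) 16 - \frac{1}{29} = -592 - \frac{1}{29} = - \frac{17169}{29}$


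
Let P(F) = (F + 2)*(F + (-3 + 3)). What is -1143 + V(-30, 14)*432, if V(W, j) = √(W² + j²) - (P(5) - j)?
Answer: -10215 + 864*√274 ≈ 4086.7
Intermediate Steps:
P(F) = F*(2 + F) (P(F) = (2 + F)*(F + 0) = (2 + F)*F = F*(2 + F))
V(W, j) = -35 + j + √(W² + j²) (V(W, j) = √(W² + j²) - (5*(2 + 5) - j) = √(W² + j²) - (5*7 - j) = √(W² + j²) - (35 - j) = √(W² + j²) + (-35 + j) = -35 + j + √(W² + j²))
-1143 + V(-30, 14)*432 = -1143 + (-35 + 14 + √((-30)² + 14²))*432 = -1143 + (-35 + 14 + √(900 + 196))*432 = -1143 + (-35 + 14 + √1096)*432 = -1143 + (-35 + 14 + 2*√274)*432 = -1143 + (-21 + 2*√274)*432 = -1143 + (-9072 + 864*√274) = -10215 + 864*√274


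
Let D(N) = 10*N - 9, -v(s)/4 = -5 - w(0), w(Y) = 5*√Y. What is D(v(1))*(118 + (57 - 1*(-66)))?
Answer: 46031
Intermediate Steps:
v(s) = 20 (v(s) = -4*(-5 - 5*√0) = -4*(-5 - 5*0) = -4*(-5 - 1*0) = -4*(-5 + 0) = -4*(-5) = 20)
D(N) = -9 + 10*N
D(v(1))*(118 + (57 - 1*(-66))) = (-9 + 10*20)*(118 + (57 - 1*(-66))) = (-9 + 200)*(118 + (57 + 66)) = 191*(118 + 123) = 191*241 = 46031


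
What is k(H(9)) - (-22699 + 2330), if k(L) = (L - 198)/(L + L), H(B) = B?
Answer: 40717/2 ≈ 20359.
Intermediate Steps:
k(L) = (-198 + L)/(2*L) (k(L) = (-198 + L)/((2*L)) = (-198 + L)*(1/(2*L)) = (-198 + L)/(2*L))
k(H(9)) - (-22699 + 2330) = (½)*(-198 + 9)/9 - (-22699 + 2330) = (½)*(⅑)*(-189) - 1*(-20369) = -21/2 + 20369 = 40717/2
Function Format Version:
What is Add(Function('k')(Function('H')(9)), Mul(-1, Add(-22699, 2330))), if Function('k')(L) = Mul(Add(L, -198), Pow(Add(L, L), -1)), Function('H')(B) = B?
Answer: Rational(40717, 2) ≈ 20359.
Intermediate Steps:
Function('k')(L) = Mul(Rational(1, 2), Pow(L, -1), Add(-198, L)) (Function('k')(L) = Mul(Add(-198, L), Pow(Mul(2, L), -1)) = Mul(Add(-198, L), Mul(Rational(1, 2), Pow(L, -1))) = Mul(Rational(1, 2), Pow(L, -1), Add(-198, L)))
Add(Function('k')(Function('H')(9)), Mul(-1, Add(-22699, 2330))) = Add(Mul(Rational(1, 2), Pow(9, -1), Add(-198, 9)), Mul(-1, Add(-22699, 2330))) = Add(Mul(Rational(1, 2), Rational(1, 9), -189), Mul(-1, -20369)) = Add(Rational(-21, 2), 20369) = Rational(40717, 2)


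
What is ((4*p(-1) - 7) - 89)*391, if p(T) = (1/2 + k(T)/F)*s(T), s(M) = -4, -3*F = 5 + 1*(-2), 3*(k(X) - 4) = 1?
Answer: -40664/3 ≈ -13555.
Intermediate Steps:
k(X) = 13/3 (k(X) = 4 + (⅓)*1 = 4 + ⅓ = 13/3)
F = -1 (F = -(5 + 1*(-2))/3 = -(5 - 2)/3 = -⅓*3 = -1)
p(T) = 46/3 (p(T) = (1/2 + (13/3)/(-1))*(-4) = (½ + (13/3)*(-1))*(-4) = (½ - 13/3)*(-4) = -23/6*(-4) = 46/3)
((4*p(-1) - 7) - 89)*391 = ((4*(46/3) - 7) - 89)*391 = ((184/3 - 7) - 89)*391 = (163/3 - 89)*391 = -104/3*391 = -40664/3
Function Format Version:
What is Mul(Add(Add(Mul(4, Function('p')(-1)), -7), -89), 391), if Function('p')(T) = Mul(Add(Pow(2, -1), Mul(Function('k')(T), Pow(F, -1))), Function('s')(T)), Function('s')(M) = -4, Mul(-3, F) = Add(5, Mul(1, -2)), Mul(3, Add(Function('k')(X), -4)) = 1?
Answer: Rational(-40664, 3) ≈ -13555.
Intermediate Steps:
Function('k')(X) = Rational(13, 3) (Function('k')(X) = Add(4, Mul(Rational(1, 3), 1)) = Add(4, Rational(1, 3)) = Rational(13, 3))
F = -1 (F = Mul(Rational(-1, 3), Add(5, Mul(1, -2))) = Mul(Rational(-1, 3), Add(5, -2)) = Mul(Rational(-1, 3), 3) = -1)
Function('p')(T) = Rational(46, 3) (Function('p')(T) = Mul(Add(Pow(2, -1), Mul(Rational(13, 3), Pow(-1, -1))), -4) = Mul(Add(Rational(1, 2), Mul(Rational(13, 3), -1)), -4) = Mul(Add(Rational(1, 2), Rational(-13, 3)), -4) = Mul(Rational(-23, 6), -4) = Rational(46, 3))
Mul(Add(Add(Mul(4, Function('p')(-1)), -7), -89), 391) = Mul(Add(Add(Mul(4, Rational(46, 3)), -7), -89), 391) = Mul(Add(Add(Rational(184, 3), -7), -89), 391) = Mul(Add(Rational(163, 3), -89), 391) = Mul(Rational(-104, 3), 391) = Rational(-40664, 3)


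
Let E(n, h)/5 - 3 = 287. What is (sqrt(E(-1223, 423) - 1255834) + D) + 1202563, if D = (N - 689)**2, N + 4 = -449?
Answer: 2506727 + 12*I*sqrt(8711) ≈ 2.5067e+6 + 1120.0*I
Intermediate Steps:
E(n, h) = 1450 (E(n, h) = 15 + 5*287 = 15 + 1435 = 1450)
N = -453 (N = -4 - 449 = -453)
D = 1304164 (D = (-453 - 689)**2 = (-1142)**2 = 1304164)
(sqrt(E(-1223, 423) - 1255834) + D) + 1202563 = (sqrt(1450 - 1255834) + 1304164) + 1202563 = (sqrt(-1254384) + 1304164) + 1202563 = (12*I*sqrt(8711) + 1304164) + 1202563 = (1304164 + 12*I*sqrt(8711)) + 1202563 = 2506727 + 12*I*sqrt(8711)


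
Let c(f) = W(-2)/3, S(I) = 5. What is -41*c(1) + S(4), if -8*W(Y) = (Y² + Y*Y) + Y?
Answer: 61/4 ≈ 15.250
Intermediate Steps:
W(Y) = -Y²/4 - Y/8 (W(Y) = -((Y² + Y*Y) + Y)/8 = -((Y² + Y²) + Y)/8 = -(2*Y² + Y)/8 = -(Y + 2*Y²)/8 = -Y²/4 - Y/8)
c(f) = -¼ (c(f) = -⅛*(-2)*(1 + 2*(-2))/3 = -⅛*(-2)*(1 - 4)*(⅓) = -⅛*(-2)*(-3)*(⅓) = -¾*⅓ = -¼)
-41*c(1) + S(4) = -41*(-¼) + 5 = 41/4 + 5 = 61/4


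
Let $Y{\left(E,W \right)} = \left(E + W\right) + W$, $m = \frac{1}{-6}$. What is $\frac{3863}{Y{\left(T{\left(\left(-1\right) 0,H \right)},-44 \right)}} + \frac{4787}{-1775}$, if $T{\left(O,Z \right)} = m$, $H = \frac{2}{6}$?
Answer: $- \frac{43673273}{938975} \approx -46.512$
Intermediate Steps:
$H = \frac{1}{3}$ ($H = 2 \cdot \frac{1}{6} = \frac{1}{3} \approx 0.33333$)
$m = - \frac{1}{6} \approx -0.16667$
$T{\left(O,Z \right)} = - \frac{1}{6}$
$Y{\left(E,W \right)} = E + 2 W$
$\frac{3863}{Y{\left(T{\left(\left(-1\right) 0,H \right)},-44 \right)}} + \frac{4787}{-1775} = \frac{3863}{- \frac{1}{6} + 2 \left(-44\right)} + \frac{4787}{-1775} = \frac{3863}{- \frac{1}{6} - 88} + 4787 \left(- \frac{1}{1775}\right) = \frac{3863}{- \frac{529}{6}} - \frac{4787}{1775} = 3863 \left(- \frac{6}{529}\right) - \frac{4787}{1775} = - \frac{23178}{529} - \frac{4787}{1775} = - \frac{43673273}{938975}$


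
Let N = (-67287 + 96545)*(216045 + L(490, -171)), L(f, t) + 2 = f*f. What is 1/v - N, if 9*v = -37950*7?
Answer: -1181773414213703/88550 ≈ -1.3346e+10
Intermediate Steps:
v = -88550/3 (v = (-37950*7)/9 = (1/9)*(-265650) = -88550/3 ≈ -29517.)
L(f, t) = -2 + f**2 (L(f, t) = -2 + f*f = -2 + f**2)
N = 13345831894 (N = (-67287 + 96545)*(216045 + (-2 + 490**2)) = 29258*(216045 + (-2 + 240100)) = 29258*(216045 + 240098) = 29258*456143 = 13345831894)
1/v - N = 1/(-88550/3) - 1*13345831894 = -3/88550 - 13345831894 = -1181773414213703/88550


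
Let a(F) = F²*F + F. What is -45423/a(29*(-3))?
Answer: 15141/219530 ≈ 0.068970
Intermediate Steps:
a(F) = F + F³ (a(F) = F³ + F = F + F³)
-45423/a(29*(-3)) = -45423/(29*(-3) + (29*(-3))³) = -45423/(-87 + (-87)³) = -45423/(-87 - 658503) = -45423/(-658590) = -45423*(-1/658590) = 15141/219530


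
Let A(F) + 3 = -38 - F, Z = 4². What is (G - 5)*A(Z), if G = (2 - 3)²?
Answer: 228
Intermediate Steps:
G = 1 (G = (-1)² = 1)
Z = 16
A(F) = -41 - F (A(F) = -3 + (-38 - F) = -41 - F)
(G - 5)*A(Z) = (1 - 5)*(-41 - 1*16) = -4*(-41 - 16) = -4*(-57) = 228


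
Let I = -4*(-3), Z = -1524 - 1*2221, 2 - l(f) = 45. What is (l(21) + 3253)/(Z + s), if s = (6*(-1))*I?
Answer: -3210/3817 ≈ -0.84097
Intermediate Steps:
l(f) = -43 (l(f) = 2 - 1*45 = 2 - 45 = -43)
Z = -3745 (Z = -1524 - 2221 = -3745)
I = 12
s = -72 (s = (6*(-1))*12 = -6*12 = -72)
(l(21) + 3253)/(Z + s) = (-43 + 3253)/(-3745 - 72) = 3210/(-3817) = 3210*(-1/3817) = -3210/3817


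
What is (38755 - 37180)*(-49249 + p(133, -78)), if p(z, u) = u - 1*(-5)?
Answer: -77682150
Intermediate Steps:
p(z, u) = 5 + u (p(z, u) = u + 5 = 5 + u)
(38755 - 37180)*(-49249 + p(133, -78)) = (38755 - 37180)*(-49249 + (5 - 78)) = 1575*(-49249 - 73) = 1575*(-49322) = -77682150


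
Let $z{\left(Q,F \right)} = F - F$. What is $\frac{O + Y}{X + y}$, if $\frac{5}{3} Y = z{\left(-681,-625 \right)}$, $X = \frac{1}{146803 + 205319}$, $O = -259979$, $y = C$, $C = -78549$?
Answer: $\frac{91544325438}{27658830977} \approx 3.3098$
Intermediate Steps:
$y = -78549$
$X = \frac{1}{352122} \approx 2.8399 \cdot 10^{-6}$
$z{\left(Q,F \right)} = 0$
$Y = 0$ ($Y = \frac{3}{5} \cdot 0 = 0$)
$\frac{O + Y}{X + y} = \frac{-259979 + 0}{\frac{1}{352122} - 78549} = - \frac{259979}{- \frac{27658830977}{352122}} = \left(-259979\right) \left(- \frac{352122}{27658830977}\right) = \frac{91544325438}{27658830977}$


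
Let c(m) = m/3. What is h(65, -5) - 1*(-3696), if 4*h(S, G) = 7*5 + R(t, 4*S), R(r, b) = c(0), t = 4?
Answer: 14819/4 ≈ 3704.8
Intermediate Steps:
c(m) = m/3 (c(m) = m*(1/3) = m/3)
R(r, b) = 0 (R(r, b) = (1/3)*0 = 0)
h(S, G) = 35/4 (h(S, G) = (7*5 + 0)/4 = (35 + 0)/4 = (1/4)*35 = 35/4)
h(65, -5) - 1*(-3696) = 35/4 - 1*(-3696) = 35/4 + 3696 = 14819/4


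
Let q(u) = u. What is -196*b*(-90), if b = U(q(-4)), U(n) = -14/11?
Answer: -246960/11 ≈ -22451.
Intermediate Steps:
U(n) = -14/11 (U(n) = -14*1/11 = -14/11)
b = -14/11 ≈ -1.2727
-196*b*(-90) = -196*(-14/11)*(-90) = (2744/11)*(-90) = -246960/11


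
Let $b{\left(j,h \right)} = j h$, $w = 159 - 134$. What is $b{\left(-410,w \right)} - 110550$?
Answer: $-120800$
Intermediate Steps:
$w = 25$ ($w = 159 - 134 = 25$)
$b{\left(j,h \right)} = h j$
$b{\left(-410,w \right)} - 110550 = 25 \left(-410\right) - 110550 = -10250 - 110550 = -120800$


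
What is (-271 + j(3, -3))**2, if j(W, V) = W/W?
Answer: 72900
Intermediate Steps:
j(W, V) = 1
(-271 + j(3, -3))**2 = (-271 + 1)**2 = (-270)**2 = 72900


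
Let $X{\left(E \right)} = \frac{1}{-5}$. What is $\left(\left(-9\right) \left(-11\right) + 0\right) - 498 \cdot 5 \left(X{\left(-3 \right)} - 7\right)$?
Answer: $18027$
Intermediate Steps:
$X{\left(E \right)} = - \frac{1}{5}$
$\left(\left(-9\right) \left(-11\right) + 0\right) - 498 \cdot 5 \left(X{\left(-3 \right)} - 7\right) = \left(\left(-9\right) \left(-11\right) + 0\right) - 498 \cdot 5 \left(- \frac{1}{5} - 7\right) = \left(99 + 0\right) - 498 \cdot 5 \left(- \frac{36}{5}\right) = 99 - -17928 = 99 + 17928 = 18027$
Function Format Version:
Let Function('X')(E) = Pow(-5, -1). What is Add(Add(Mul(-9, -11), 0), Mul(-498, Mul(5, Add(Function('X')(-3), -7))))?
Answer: 18027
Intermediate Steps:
Function('X')(E) = Rational(-1, 5)
Add(Add(Mul(-9, -11), 0), Mul(-498, Mul(5, Add(Function('X')(-3), -7)))) = Add(Add(Mul(-9, -11), 0), Mul(-498, Mul(5, Add(Rational(-1, 5), -7)))) = Add(Add(99, 0), Mul(-498, Mul(5, Rational(-36, 5)))) = Add(99, Mul(-498, -36)) = Add(99, 17928) = 18027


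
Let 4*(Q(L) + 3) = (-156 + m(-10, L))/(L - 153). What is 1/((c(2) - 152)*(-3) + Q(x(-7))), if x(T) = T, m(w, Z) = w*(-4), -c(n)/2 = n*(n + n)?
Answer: 160/80189 ≈ 0.0019953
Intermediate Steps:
c(n) = -4*n**2 (c(n) = -2*n*(n + n) = -2*n*2*n = -4*n**2)
m(w, Z) = -4*w
Q(L) = -3 - 29/(-153 + L) (Q(L) = -3 + ((-156 - 4*(-10))/(L - 153))/4 = -3 + ((-156 + 40)/(-153 + L))/4 = -3 + (-116/(-153 + L))/4 = -3 - 29/(-153 + L))
1/((c(2) - 152)*(-3) + Q(x(-7))) = 1/((-4*2**2 - 152)*(-3) + (430 - 3*(-7))/(-153 - 7)) = 1/((-4*4 - 152)*(-3) + (430 + 21)/(-160)) = 1/((-16 - 152)*(-3) - 1/160*451) = 1/(-168*(-3) - 451/160) = 1/(504 - 451/160) = 1/(80189/160) = 160/80189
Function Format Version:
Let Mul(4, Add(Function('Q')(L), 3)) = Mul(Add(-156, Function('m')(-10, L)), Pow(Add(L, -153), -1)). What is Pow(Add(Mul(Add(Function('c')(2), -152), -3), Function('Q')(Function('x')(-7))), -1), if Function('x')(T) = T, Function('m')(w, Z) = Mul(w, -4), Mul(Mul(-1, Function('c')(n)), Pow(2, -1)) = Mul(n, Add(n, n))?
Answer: Rational(160, 80189) ≈ 0.0019953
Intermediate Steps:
Function('c')(n) = Mul(-4, Pow(n, 2)) (Function('c')(n) = Mul(-2, Mul(n, Add(n, n))) = Mul(-2, Mul(n, Mul(2, n))) = Mul(-2, Mul(2, Pow(n, 2))) = Mul(-4, Pow(n, 2)))
Function('m')(w, Z) = Mul(-4, w)
Function('Q')(L) = Add(-3, Mul(-29, Pow(Add(-153, L), -1))) (Function('Q')(L) = Add(-3, Mul(Rational(1, 4), Mul(Add(-156, Mul(-4, -10)), Pow(Add(L, -153), -1)))) = Add(-3, Mul(Rational(1, 4), Mul(Add(-156, 40), Pow(Add(-153, L), -1)))) = Add(-3, Mul(Rational(1, 4), Mul(-116, Pow(Add(-153, L), -1)))) = Add(-3, Mul(-29, Pow(Add(-153, L), -1))))
Pow(Add(Mul(Add(Function('c')(2), -152), -3), Function('Q')(Function('x')(-7))), -1) = Pow(Add(Mul(Add(Mul(-4, Pow(2, 2)), -152), -3), Mul(Pow(Add(-153, -7), -1), Add(430, Mul(-3, -7)))), -1) = Pow(Add(Mul(Add(Mul(-4, 4), -152), -3), Mul(Pow(-160, -1), Add(430, 21))), -1) = Pow(Add(Mul(Add(-16, -152), -3), Mul(Rational(-1, 160), 451)), -1) = Pow(Add(Mul(-168, -3), Rational(-451, 160)), -1) = Pow(Add(504, Rational(-451, 160)), -1) = Pow(Rational(80189, 160), -1) = Rational(160, 80189)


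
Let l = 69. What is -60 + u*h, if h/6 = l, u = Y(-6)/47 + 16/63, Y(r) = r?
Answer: -2536/329 ≈ -7.7082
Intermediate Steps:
u = 374/2961 (u = -6/47 + 16/63 = 374/2961 ≈ 0.12631)
h = 414 (h = 6*69 = 414)
-60 + u*h = -60 + (374/2961)*414 = -60 + 17204/329 = -2536/329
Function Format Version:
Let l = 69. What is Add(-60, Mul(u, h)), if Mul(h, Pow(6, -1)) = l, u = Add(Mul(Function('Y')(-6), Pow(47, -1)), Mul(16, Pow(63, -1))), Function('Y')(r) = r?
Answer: Rational(-2536, 329) ≈ -7.7082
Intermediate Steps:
u = Rational(374, 2961) (u = Add(Mul(-6, Pow(47, -1)), Mul(16, Pow(63, -1))) = Add(Mul(-6, Rational(1, 47)), Mul(16, Rational(1, 63))) = Add(Rational(-6, 47), Rational(16, 63)) = Rational(374, 2961) ≈ 0.12631)
h = 414 (h = Mul(6, 69) = 414)
Add(-60, Mul(u, h)) = Add(-60, Mul(Rational(374, 2961), 414)) = Add(-60, Rational(17204, 329)) = Rational(-2536, 329)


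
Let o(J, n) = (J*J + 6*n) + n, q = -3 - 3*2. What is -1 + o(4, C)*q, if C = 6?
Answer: -523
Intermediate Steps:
q = -9 (q = -3 - 6 = -9)
o(J, n) = J² + 7*n (o(J, n) = (J² + 6*n) + n = J² + 7*n)
-1 + o(4, C)*q = -1 + (4² + 7*6)*(-9) = -1 + (16 + 42)*(-9) = -1 + 58*(-9) = -1 - 522 = -523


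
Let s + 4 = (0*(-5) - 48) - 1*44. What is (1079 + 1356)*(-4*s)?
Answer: 935040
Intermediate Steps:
s = -96 (s = -4 + ((0*(-5) - 48) - 1*44) = -4 + ((0 - 48) - 44) = -4 + (-48 - 44) = -4 - 92 = -96)
(1079 + 1356)*(-4*s) = (1079 + 1356)*(-4*(-96)) = 2435*384 = 935040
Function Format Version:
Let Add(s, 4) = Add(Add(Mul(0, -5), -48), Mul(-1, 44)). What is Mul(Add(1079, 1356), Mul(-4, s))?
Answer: 935040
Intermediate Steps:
s = -96 (s = Add(-4, Add(Add(Mul(0, -5), -48), Mul(-1, 44))) = Add(-4, Add(Add(0, -48), -44)) = Add(-4, Add(-48, -44)) = Add(-4, -92) = -96)
Mul(Add(1079, 1356), Mul(-4, s)) = Mul(Add(1079, 1356), Mul(-4, -96)) = Mul(2435, 384) = 935040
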